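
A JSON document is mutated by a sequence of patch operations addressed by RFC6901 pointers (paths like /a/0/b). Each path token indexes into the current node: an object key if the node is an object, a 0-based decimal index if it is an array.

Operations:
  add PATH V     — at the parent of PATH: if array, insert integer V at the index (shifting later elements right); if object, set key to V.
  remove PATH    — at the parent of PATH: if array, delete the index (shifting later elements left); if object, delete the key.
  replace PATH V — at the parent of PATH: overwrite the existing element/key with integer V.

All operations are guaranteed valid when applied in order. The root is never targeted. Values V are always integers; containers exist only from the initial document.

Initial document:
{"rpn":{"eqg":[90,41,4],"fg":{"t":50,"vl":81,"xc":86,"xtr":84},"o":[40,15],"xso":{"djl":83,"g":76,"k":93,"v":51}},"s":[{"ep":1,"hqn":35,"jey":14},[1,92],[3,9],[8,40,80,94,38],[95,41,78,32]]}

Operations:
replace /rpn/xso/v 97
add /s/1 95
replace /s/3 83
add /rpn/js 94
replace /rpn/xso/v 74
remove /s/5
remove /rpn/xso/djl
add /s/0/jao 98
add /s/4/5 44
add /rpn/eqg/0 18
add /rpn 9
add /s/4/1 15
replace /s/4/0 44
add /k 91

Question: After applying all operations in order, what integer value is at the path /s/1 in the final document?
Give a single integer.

Answer: 95

Derivation:
After op 1 (replace /rpn/xso/v 97): {"rpn":{"eqg":[90,41,4],"fg":{"t":50,"vl":81,"xc":86,"xtr":84},"o":[40,15],"xso":{"djl":83,"g":76,"k":93,"v":97}},"s":[{"ep":1,"hqn":35,"jey":14},[1,92],[3,9],[8,40,80,94,38],[95,41,78,32]]}
After op 2 (add /s/1 95): {"rpn":{"eqg":[90,41,4],"fg":{"t":50,"vl":81,"xc":86,"xtr":84},"o":[40,15],"xso":{"djl":83,"g":76,"k":93,"v":97}},"s":[{"ep":1,"hqn":35,"jey":14},95,[1,92],[3,9],[8,40,80,94,38],[95,41,78,32]]}
After op 3 (replace /s/3 83): {"rpn":{"eqg":[90,41,4],"fg":{"t":50,"vl":81,"xc":86,"xtr":84},"o":[40,15],"xso":{"djl":83,"g":76,"k":93,"v":97}},"s":[{"ep":1,"hqn":35,"jey":14},95,[1,92],83,[8,40,80,94,38],[95,41,78,32]]}
After op 4 (add /rpn/js 94): {"rpn":{"eqg":[90,41,4],"fg":{"t":50,"vl":81,"xc":86,"xtr":84},"js":94,"o":[40,15],"xso":{"djl":83,"g":76,"k":93,"v":97}},"s":[{"ep":1,"hqn":35,"jey":14},95,[1,92],83,[8,40,80,94,38],[95,41,78,32]]}
After op 5 (replace /rpn/xso/v 74): {"rpn":{"eqg":[90,41,4],"fg":{"t":50,"vl":81,"xc":86,"xtr":84},"js":94,"o":[40,15],"xso":{"djl":83,"g":76,"k":93,"v":74}},"s":[{"ep":1,"hqn":35,"jey":14},95,[1,92],83,[8,40,80,94,38],[95,41,78,32]]}
After op 6 (remove /s/5): {"rpn":{"eqg":[90,41,4],"fg":{"t":50,"vl":81,"xc":86,"xtr":84},"js":94,"o":[40,15],"xso":{"djl":83,"g":76,"k":93,"v":74}},"s":[{"ep":1,"hqn":35,"jey":14},95,[1,92],83,[8,40,80,94,38]]}
After op 7 (remove /rpn/xso/djl): {"rpn":{"eqg":[90,41,4],"fg":{"t":50,"vl":81,"xc":86,"xtr":84},"js":94,"o":[40,15],"xso":{"g":76,"k":93,"v":74}},"s":[{"ep":1,"hqn":35,"jey":14},95,[1,92],83,[8,40,80,94,38]]}
After op 8 (add /s/0/jao 98): {"rpn":{"eqg":[90,41,4],"fg":{"t":50,"vl":81,"xc":86,"xtr":84},"js":94,"o":[40,15],"xso":{"g":76,"k":93,"v":74}},"s":[{"ep":1,"hqn":35,"jao":98,"jey":14},95,[1,92],83,[8,40,80,94,38]]}
After op 9 (add /s/4/5 44): {"rpn":{"eqg":[90,41,4],"fg":{"t":50,"vl":81,"xc":86,"xtr":84},"js":94,"o":[40,15],"xso":{"g":76,"k":93,"v":74}},"s":[{"ep":1,"hqn":35,"jao":98,"jey":14},95,[1,92],83,[8,40,80,94,38,44]]}
After op 10 (add /rpn/eqg/0 18): {"rpn":{"eqg":[18,90,41,4],"fg":{"t":50,"vl":81,"xc":86,"xtr":84},"js":94,"o":[40,15],"xso":{"g":76,"k":93,"v":74}},"s":[{"ep":1,"hqn":35,"jao":98,"jey":14},95,[1,92],83,[8,40,80,94,38,44]]}
After op 11 (add /rpn 9): {"rpn":9,"s":[{"ep":1,"hqn":35,"jao":98,"jey":14},95,[1,92],83,[8,40,80,94,38,44]]}
After op 12 (add /s/4/1 15): {"rpn":9,"s":[{"ep":1,"hqn":35,"jao":98,"jey":14},95,[1,92],83,[8,15,40,80,94,38,44]]}
After op 13 (replace /s/4/0 44): {"rpn":9,"s":[{"ep":1,"hqn":35,"jao":98,"jey":14},95,[1,92],83,[44,15,40,80,94,38,44]]}
After op 14 (add /k 91): {"k":91,"rpn":9,"s":[{"ep":1,"hqn":35,"jao":98,"jey":14},95,[1,92],83,[44,15,40,80,94,38,44]]}
Value at /s/1: 95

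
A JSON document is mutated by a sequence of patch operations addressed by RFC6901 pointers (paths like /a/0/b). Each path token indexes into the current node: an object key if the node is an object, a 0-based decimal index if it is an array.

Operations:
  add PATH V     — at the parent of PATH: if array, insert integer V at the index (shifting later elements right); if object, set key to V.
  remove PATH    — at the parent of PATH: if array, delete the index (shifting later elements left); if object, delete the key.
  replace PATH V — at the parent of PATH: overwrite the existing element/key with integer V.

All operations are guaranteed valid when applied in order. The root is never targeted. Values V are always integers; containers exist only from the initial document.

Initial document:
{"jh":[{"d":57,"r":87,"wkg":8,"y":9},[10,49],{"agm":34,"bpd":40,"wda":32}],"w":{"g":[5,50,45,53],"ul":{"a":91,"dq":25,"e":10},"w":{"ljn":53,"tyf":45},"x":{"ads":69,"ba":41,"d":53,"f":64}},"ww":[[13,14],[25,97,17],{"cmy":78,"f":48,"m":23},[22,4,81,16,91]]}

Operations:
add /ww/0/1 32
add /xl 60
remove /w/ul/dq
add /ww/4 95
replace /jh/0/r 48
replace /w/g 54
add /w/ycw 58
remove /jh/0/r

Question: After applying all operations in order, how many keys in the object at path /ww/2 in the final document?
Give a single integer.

After op 1 (add /ww/0/1 32): {"jh":[{"d":57,"r":87,"wkg":8,"y":9},[10,49],{"agm":34,"bpd":40,"wda":32}],"w":{"g":[5,50,45,53],"ul":{"a":91,"dq":25,"e":10},"w":{"ljn":53,"tyf":45},"x":{"ads":69,"ba":41,"d":53,"f":64}},"ww":[[13,32,14],[25,97,17],{"cmy":78,"f":48,"m":23},[22,4,81,16,91]]}
After op 2 (add /xl 60): {"jh":[{"d":57,"r":87,"wkg":8,"y":9},[10,49],{"agm":34,"bpd":40,"wda":32}],"w":{"g":[5,50,45,53],"ul":{"a":91,"dq":25,"e":10},"w":{"ljn":53,"tyf":45},"x":{"ads":69,"ba":41,"d":53,"f":64}},"ww":[[13,32,14],[25,97,17],{"cmy":78,"f":48,"m":23},[22,4,81,16,91]],"xl":60}
After op 3 (remove /w/ul/dq): {"jh":[{"d":57,"r":87,"wkg":8,"y":9},[10,49],{"agm":34,"bpd":40,"wda":32}],"w":{"g":[5,50,45,53],"ul":{"a":91,"e":10},"w":{"ljn":53,"tyf":45},"x":{"ads":69,"ba":41,"d":53,"f":64}},"ww":[[13,32,14],[25,97,17],{"cmy":78,"f":48,"m":23},[22,4,81,16,91]],"xl":60}
After op 4 (add /ww/4 95): {"jh":[{"d":57,"r":87,"wkg":8,"y":9},[10,49],{"agm":34,"bpd":40,"wda":32}],"w":{"g":[5,50,45,53],"ul":{"a":91,"e":10},"w":{"ljn":53,"tyf":45},"x":{"ads":69,"ba":41,"d":53,"f":64}},"ww":[[13,32,14],[25,97,17],{"cmy":78,"f":48,"m":23},[22,4,81,16,91],95],"xl":60}
After op 5 (replace /jh/0/r 48): {"jh":[{"d":57,"r":48,"wkg":8,"y":9},[10,49],{"agm":34,"bpd":40,"wda":32}],"w":{"g":[5,50,45,53],"ul":{"a":91,"e":10},"w":{"ljn":53,"tyf":45},"x":{"ads":69,"ba":41,"d":53,"f":64}},"ww":[[13,32,14],[25,97,17],{"cmy":78,"f":48,"m":23},[22,4,81,16,91],95],"xl":60}
After op 6 (replace /w/g 54): {"jh":[{"d":57,"r":48,"wkg":8,"y":9},[10,49],{"agm":34,"bpd":40,"wda":32}],"w":{"g":54,"ul":{"a":91,"e":10},"w":{"ljn":53,"tyf":45},"x":{"ads":69,"ba":41,"d":53,"f":64}},"ww":[[13,32,14],[25,97,17],{"cmy":78,"f":48,"m":23},[22,4,81,16,91],95],"xl":60}
After op 7 (add /w/ycw 58): {"jh":[{"d":57,"r":48,"wkg":8,"y":9},[10,49],{"agm":34,"bpd":40,"wda":32}],"w":{"g":54,"ul":{"a":91,"e":10},"w":{"ljn":53,"tyf":45},"x":{"ads":69,"ba":41,"d":53,"f":64},"ycw":58},"ww":[[13,32,14],[25,97,17],{"cmy":78,"f":48,"m":23},[22,4,81,16,91],95],"xl":60}
After op 8 (remove /jh/0/r): {"jh":[{"d":57,"wkg":8,"y":9},[10,49],{"agm":34,"bpd":40,"wda":32}],"w":{"g":54,"ul":{"a":91,"e":10},"w":{"ljn":53,"tyf":45},"x":{"ads":69,"ba":41,"d":53,"f":64},"ycw":58},"ww":[[13,32,14],[25,97,17],{"cmy":78,"f":48,"m":23},[22,4,81,16,91],95],"xl":60}
Size at path /ww/2: 3

Answer: 3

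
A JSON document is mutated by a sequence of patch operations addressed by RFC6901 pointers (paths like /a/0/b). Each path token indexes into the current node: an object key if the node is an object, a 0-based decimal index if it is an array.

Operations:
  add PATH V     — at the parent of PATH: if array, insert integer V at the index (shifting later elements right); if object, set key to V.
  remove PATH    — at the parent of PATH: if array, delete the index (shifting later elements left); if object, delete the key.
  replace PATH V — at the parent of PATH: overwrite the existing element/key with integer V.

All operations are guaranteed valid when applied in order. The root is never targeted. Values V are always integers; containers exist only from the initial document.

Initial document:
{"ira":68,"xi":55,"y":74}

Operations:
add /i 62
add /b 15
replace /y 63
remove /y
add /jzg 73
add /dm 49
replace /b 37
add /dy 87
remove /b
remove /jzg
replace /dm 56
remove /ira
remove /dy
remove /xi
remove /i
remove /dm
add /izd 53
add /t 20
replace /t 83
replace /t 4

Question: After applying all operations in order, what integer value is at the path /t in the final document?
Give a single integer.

Answer: 4

Derivation:
After op 1 (add /i 62): {"i":62,"ira":68,"xi":55,"y":74}
After op 2 (add /b 15): {"b":15,"i":62,"ira":68,"xi":55,"y":74}
After op 3 (replace /y 63): {"b":15,"i":62,"ira":68,"xi":55,"y":63}
After op 4 (remove /y): {"b":15,"i":62,"ira":68,"xi":55}
After op 5 (add /jzg 73): {"b":15,"i":62,"ira":68,"jzg":73,"xi":55}
After op 6 (add /dm 49): {"b":15,"dm":49,"i":62,"ira":68,"jzg":73,"xi":55}
After op 7 (replace /b 37): {"b":37,"dm":49,"i":62,"ira":68,"jzg":73,"xi":55}
After op 8 (add /dy 87): {"b":37,"dm":49,"dy":87,"i":62,"ira":68,"jzg":73,"xi":55}
After op 9 (remove /b): {"dm":49,"dy":87,"i":62,"ira":68,"jzg":73,"xi":55}
After op 10 (remove /jzg): {"dm":49,"dy":87,"i":62,"ira":68,"xi":55}
After op 11 (replace /dm 56): {"dm":56,"dy":87,"i":62,"ira":68,"xi":55}
After op 12 (remove /ira): {"dm":56,"dy":87,"i":62,"xi":55}
After op 13 (remove /dy): {"dm":56,"i":62,"xi":55}
After op 14 (remove /xi): {"dm":56,"i":62}
After op 15 (remove /i): {"dm":56}
After op 16 (remove /dm): {}
After op 17 (add /izd 53): {"izd":53}
After op 18 (add /t 20): {"izd":53,"t":20}
After op 19 (replace /t 83): {"izd":53,"t":83}
After op 20 (replace /t 4): {"izd":53,"t":4}
Value at /t: 4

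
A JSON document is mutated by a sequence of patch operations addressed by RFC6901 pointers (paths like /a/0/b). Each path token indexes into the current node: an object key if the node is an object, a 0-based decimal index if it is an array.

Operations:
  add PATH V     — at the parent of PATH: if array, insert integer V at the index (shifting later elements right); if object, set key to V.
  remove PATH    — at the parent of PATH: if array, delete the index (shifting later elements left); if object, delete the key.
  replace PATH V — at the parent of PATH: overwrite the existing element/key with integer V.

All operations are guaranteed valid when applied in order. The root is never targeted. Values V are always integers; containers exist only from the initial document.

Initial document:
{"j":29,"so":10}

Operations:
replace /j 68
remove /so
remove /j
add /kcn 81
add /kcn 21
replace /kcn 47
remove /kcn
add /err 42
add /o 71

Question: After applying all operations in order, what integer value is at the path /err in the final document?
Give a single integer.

Answer: 42

Derivation:
After op 1 (replace /j 68): {"j":68,"so":10}
After op 2 (remove /so): {"j":68}
After op 3 (remove /j): {}
After op 4 (add /kcn 81): {"kcn":81}
After op 5 (add /kcn 21): {"kcn":21}
After op 6 (replace /kcn 47): {"kcn":47}
After op 7 (remove /kcn): {}
After op 8 (add /err 42): {"err":42}
After op 9 (add /o 71): {"err":42,"o":71}
Value at /err: 42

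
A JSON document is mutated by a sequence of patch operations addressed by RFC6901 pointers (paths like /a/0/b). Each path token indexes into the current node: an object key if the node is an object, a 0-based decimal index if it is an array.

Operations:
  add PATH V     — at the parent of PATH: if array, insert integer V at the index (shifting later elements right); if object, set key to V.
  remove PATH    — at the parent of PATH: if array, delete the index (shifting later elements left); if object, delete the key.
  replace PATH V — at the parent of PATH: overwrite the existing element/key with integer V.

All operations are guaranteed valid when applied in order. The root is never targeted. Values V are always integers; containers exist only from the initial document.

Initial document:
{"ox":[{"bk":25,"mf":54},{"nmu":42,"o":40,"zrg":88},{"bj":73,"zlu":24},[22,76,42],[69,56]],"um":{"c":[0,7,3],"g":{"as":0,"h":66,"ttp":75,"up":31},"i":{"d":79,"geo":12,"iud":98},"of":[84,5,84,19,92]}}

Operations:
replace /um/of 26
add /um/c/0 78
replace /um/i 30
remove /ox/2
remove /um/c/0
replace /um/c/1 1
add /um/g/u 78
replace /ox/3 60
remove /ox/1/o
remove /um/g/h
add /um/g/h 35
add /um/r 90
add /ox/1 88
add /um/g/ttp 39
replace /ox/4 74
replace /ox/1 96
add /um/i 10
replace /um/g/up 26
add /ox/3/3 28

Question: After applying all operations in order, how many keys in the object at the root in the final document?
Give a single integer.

Answer: 2

Derivation:
After op 1 (replace /um/of 26): {"ox":[{"bk":25,"mf":54},{"nmu":42,"o":40,"zrg":88},{"bj":73,"zlu":24},[22,76,42],[69,56]],"um":{"c":[0,7,3],"g":{"as":0,"h":66,"ttp":75,"up":31},"i":{"d":79,"geo":12,"iud":98},"of":26}}
After op 2 (add /um/c/0 78): {"ox":[{"bk":25,"mf":54},{"nmu":42,"o":40,"zrg":88},{"bj":73,"zlu":24},[22,76,42],[69,56]],"um":{"c":[78,0,7,3],"g":{"as":0,"h":66,"ttp":75,"up":31},"i":{"d":79,"geo":12,"iud":98},"of":26}}
After op 3 (replace /um/i 30): {"ox":[{"bk":25,"mf":54},{"nmu":42,"o":40,"zrg":88},{"bj":73,"zlu":24},[22,76,42],[69,56]],"um":{"c":[78,0,7,3],"g":{"as":0,"h":66,"ttp":75,"up":31},"i":30,"of":26}}
After op 4 (remove /ox/2): {"ox":[{"bk":25,"mf":54},{"nmu":42,"o":40,"zrg":88},[22,76,42],[69,56]],"um":{"c":[78,0,7,3],"g":{"as":0,"h":66,"ttp":75,"up":31},"i":30,"of":26}}
After op 5 (remove /um/c/0): {"ox":[{"bk":25,"mf":54},{"nmu":42,"o":40,"zrg":88},[22,76,42],[69,56]],"um":{"c":[0,7,3],"g":{"as":0,"h":66,"ttp":75,"up":31},"i":30,"of":26}}
After op 6 (replace /um/c/1 1): {"ox":[{"bk":25,"mf":54},{"nmu":42,"o":40,"zrg":88},[22,76,42],[69,56]],"um":{"c":[0,1,3],"g":{"as":0,"h":66,"ttp":75,"up":31},"i":30,"of":26}}
After op 7 (add /um/g/u 78): {"ox":[{"bk":25,"mf":54},{"nmu":42,"o":40,"zrg":88},[22,76,42],[69,56]],"um":{"c":[0,1,3],"g":{"as":0,"h":66,"ttp":75,"u":78,"up":31},"i":30,"of":26}}
After op 8 (replace /ox/3 60): {"ox":[{"bk":25,"mf":54},{"nmu":42,"o":40,"zrg":88},[22,76,42],60],"um":{"c":[0,1,3],"g":{"as":0,"h":66,"ttp":75,"u":78,"up":31},"i":30,"of":26}}
After op 9 (remove /ox/1/o): {"ox":[{"bk":25,"mf":54},{"nmu":42,"zrg":88},[22,76,42],60],"um":{"c":[0,1,3],"g":{"as":0,"h":66,"ttp":75,"u":78,"up":31},"i":30,"of":26}}
After op 10 (remove /um/g/h): {"ox":[{"bk":25,"mf":54},{"nmu":42,"zrg":88},[22,76,42],60],"um":{"c":[0,1,3],"g":{"as":0,"ttp":75,"u":78,"up":31},"i":30,"of":26}}
After op 11 (add /um/g/h 35): {"ox":[{"bk":25,"mf":54},{"nmu":42,"zrg":88},[22,76,42],60],"um":{"c":[0,1,3],"g":{"as":0,"h":35,"ttp":75,"u":78,"up":31},"i":30,"of":26}}
After op 12 (add /um/r 90): {"ox":[{"bk":25,"mf":54},{"nmu":42,"zrg":88},[22,76,42],60],"um":{"c":[0,1,3],"g":{"as":0,"h":35,"ttp":75,"u":78,"up":31},"i":30,"of":26,"r":90}}
After op 13 (add /ox/1 88): {"ox":[{"bk":25,"mf":54},88,{"nmu":42,"zrg":88},[22,76,42],60],"um":{"c":[0,1,3],"g":{"as":0,"h":35,"ttp":75,"u":78,"up":31},"i":30,"of":26,"r":90}}
After op 14 (add /um/g/ttp 39): {"ox":[{"bk":25,"mf":54},88,{"nmu":42,"zrg":88},[22,76,42],60],"um":{"c":[0,1,3],"g":{"as":0,"h":35,"ttp":39,"u":78,"up":31},"i":30,"of":26,"r":90}}
After op 15 (replace /ox/4 74): {"ox":[{"bk":25,"mf":54},88,{"nmu":42,"zrg":88},[22,76,42],74],"um":{"c":[0,1,3],"g":{"as":0,"h":35,"ttp":39,"u":78,"up":31},"i":30,"of":26,"r":90}}
After op 16 (replace /ox/1 96): {"ox":[{"bk":25,"mf":54},96,{"nmu":42,"zrg":88},[22,76,42],74],"um":{"c":[0,1,3],"g":{"as":0,"h":35,"ttp":39,"u":78,"up":31},"i":30,"of":26,"r":90}}
After op 17 (add /um/i 10): {"ox":[{"bk":25,"mf":54},96,{"nmu":42,"zrg":88},[22,76,42],74],"um":{"c":[0,1,3],"g":{"as":0,"h":35,"ttp":39,"u":78,"up":31},"i":10,"of":26,"r":90}}
After op 18 (replace /um/g/up 26): {"ox":[{"bk":25,"mf":54},96,{"nmu":42,"zrg":88},[22,76,42],74],"um":{"c":[0,1,3],"g":{"as":0,"h":35,"ttp":39,"u":78,"up":26},"i":10,"of":26,"r":90}}
After op 19 (add /ox/3/3 28): {"ox":[{"bk":25,"mf":54},96,{"nmu":42,"zrg":88},[22,76,42,28],74],"um":{"c":[0,1,3],"g":{"as":0,"h":35,"ttp":39,"u":78,"up":26},"i":10,"of":26,"r":90}}
Size at the root: 2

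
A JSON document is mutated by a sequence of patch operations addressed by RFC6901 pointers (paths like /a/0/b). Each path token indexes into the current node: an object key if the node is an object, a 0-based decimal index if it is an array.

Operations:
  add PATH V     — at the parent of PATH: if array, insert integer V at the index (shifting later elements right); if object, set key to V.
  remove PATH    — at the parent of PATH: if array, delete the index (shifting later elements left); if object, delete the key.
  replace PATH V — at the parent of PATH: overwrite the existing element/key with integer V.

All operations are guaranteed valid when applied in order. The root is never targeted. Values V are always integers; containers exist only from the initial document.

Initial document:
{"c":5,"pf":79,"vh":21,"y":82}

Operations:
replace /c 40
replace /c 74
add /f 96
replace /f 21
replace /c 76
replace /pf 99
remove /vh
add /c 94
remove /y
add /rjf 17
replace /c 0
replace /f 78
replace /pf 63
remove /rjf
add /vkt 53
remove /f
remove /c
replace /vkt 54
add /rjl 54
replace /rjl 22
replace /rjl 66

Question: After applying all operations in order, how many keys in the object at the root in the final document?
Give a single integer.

Answer: 3

Derivation:
After op 1 (replace /c 40): {"c":40,"pf":79,"vh":21,"y":82}
After op 2 (replace /c 74): {"c":74,"pf":79,"vh":21,"y":82}
After op 3 (add /f 96): {"c":74,"f":96,"pf":79,"vh":21,"y":82}
After op 4 (replace /f 21): {"c":74,"f":21,"pf":79,"vh":21,"y":82}
After op 5 (replace /c 76): {"c":76,"f":21,"pf":79,"vh":21,"y":82}
After op 6 (replace /pf 99): {"c":76,"f":21,"pf":99,"vh":21,"y":82}
After op 7 (remove /vh): {"c":76,"f":21,"pf":99,"y":82}
After op 8 (add /c 94): {"c":94,"f":21,"pf":99,"y":82}
After op 9 (remove /y): {"c":94,"f":21,"pf":99}
After op 10 (add /rjf 17): {"c":94,"f":21,"pf":99,"rjf":17}
After op 11 (replace /c 0): {"c":0,"f":21,"pf":99,"rjf":17}
After op 12 (replace /f 78): {"c":0,"f":78,"pf":99,"rjf":17}
After op 13 (replace /pf 63): {"c":0,"f":78,"pf":63,"rjf":17}
After op 14 (remove /rjf): {"c":0,"f":78,"pf":63}
After op 15 (add /vkt 53): {"c":0,"f":78,"pf":63,"vkt":53}
After op 16 (remove /f): {"c":0,"pf":63,"vkt":53}
After op 17 (remove /c): {"pf":63,"vkt":53}
After op 18 (replace /vkt 54): {"pf":63,"vkt":54}
After op 19 (add /rjl 54): {"pf":63,"rjl":54,"vkt":54}
After op 20 (replace /rjl 22): {"pf":63,"rjl":22,"vkt":54}
After op 21 (replace /rjl 66): {"pf":63,"rjl":66,"vkt":54}
Size at the root: 3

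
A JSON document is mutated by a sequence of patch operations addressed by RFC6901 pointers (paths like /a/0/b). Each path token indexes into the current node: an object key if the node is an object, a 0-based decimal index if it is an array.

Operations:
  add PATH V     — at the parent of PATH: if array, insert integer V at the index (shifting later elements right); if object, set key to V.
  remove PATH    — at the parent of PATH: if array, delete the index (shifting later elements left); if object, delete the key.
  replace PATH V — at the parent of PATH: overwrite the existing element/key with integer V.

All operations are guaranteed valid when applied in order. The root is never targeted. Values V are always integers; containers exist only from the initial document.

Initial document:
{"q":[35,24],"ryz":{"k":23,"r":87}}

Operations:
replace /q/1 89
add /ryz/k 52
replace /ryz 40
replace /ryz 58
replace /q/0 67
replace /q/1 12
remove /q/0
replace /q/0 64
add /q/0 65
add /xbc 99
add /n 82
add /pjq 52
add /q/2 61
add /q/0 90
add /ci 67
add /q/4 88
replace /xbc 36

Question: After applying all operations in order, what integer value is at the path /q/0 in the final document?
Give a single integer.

After op 1 (replace /q/1 89): {"q":[35,89],"ryz":{"k":23,"r":87}}
After op 2 (add /ryz/k 52): {"q":[35,89],"ryz":{"k":52,"r":87}}
After op 3 (replace /ryz 40): {"q":[35,89],"ryz":40}
After op 4 (replace /ryz 58): {"q":[35,89],"ryz":58}
After op 5 (replace /q/0 67): {"q":[67,89],"ryz":58}
After op 6 (replace /q/1 12): {"q":[67,12],"ryz":58}
After op 7 (remove /q/0): {"q":[12],"ryz":58}
After op 8 (replace /q/0 64): {"q":[64],"ryz":58}
After op 9 (add /q/0 65): {"q":[65,64],"ryz":58}
After op 10 (add /xbc 99): {"q":[65,64],"ryz":58,"xbc":99}
After op 11 (add /n 82): {"n":82,"q":[65,64],"ryz":58,"xbc":99}
After op 12 (add /pjq 52): {"n":82,"pjq":52,"q":[65,64],"ryz":58,"xbc":99}
After op 13 (add /q/2 61): {"n":82,"pjq":52,"q":[65,64,61],"ryz":58,"xbc":99}
After op 14 (add /q/0 90): {"n":82,"pjq":52,"q":[90,65,64,61],"ryz":58,"xbc":99}
After op 15 (add /ci 67): {"ci":67,"n":82,"pjq":52,"q":[90,65,64,61],"ryz":58,"xbc":99}
After op 16 (add /q/4 88): {"ci":67,"n":82,"pjq":52,"q":[90,65,64,61,88],"ryz":58,"xbc":99}
After op 17 (replace /xbc 36): {"ci":67,"n":82,"pjq":52,"q":[90,65,64,61,88],"ryz":58,"xbc":36}
Value at /q/0: 90

Answer: 90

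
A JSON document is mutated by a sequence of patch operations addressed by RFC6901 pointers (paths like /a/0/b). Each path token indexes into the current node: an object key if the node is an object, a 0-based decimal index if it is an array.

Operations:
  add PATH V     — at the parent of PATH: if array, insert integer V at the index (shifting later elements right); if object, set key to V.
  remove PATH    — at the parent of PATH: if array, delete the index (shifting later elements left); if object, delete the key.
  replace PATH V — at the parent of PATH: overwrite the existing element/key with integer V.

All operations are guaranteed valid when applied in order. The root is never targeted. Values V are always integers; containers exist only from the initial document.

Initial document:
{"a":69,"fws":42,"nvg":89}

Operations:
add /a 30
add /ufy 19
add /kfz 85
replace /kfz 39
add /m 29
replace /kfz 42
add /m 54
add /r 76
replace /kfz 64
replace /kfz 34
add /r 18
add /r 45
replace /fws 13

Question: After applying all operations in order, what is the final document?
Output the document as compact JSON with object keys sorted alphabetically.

After op 1 (add /a 30): {"a":30,"fws":42,"nvg":89}
After op 2 (add /ufy 19): {"a":30,"fws":42,"nvg":89,"ufy":19}
After op 3 (add /kfz 85): {"a":30,"fws":42,"kfz":85,"nvg":89,"ufy":19}
After op 4 (replace /kfz 39): {"a":30,"fws":42,"kfz":39,"nvg":89,"ufy":19}
After op 5 (add /m 29): {"a":30,"fws":42,"kfz":39,"m":29,"nvg":89,"ufy":19}
After op 6 (replace /kfz 42): {"a":30,"fws":42,"kfz":42,"m":29,"nvg":89,"ufy":19}
After op 7 (add /m 54): {"a":30,"fws":42,"kfz":42,"m":54,"nvg":89,"ufy":19}
After op 8 (add /r 76): {"a":30,"fws":42,"kfz":42,"m":54,"nvg":89,"r":76,"ufy":19}
After op 9 (replace /kfz 64): {"a":30,"fws":42,"kfz":64,"m":54,"nvg":89,"r":76,"ufy":19}
After op 10 (replace /kfz 34): {"a":30,"fws":42,"kfz":34,"m":54,"nvg":89,"r":76,"ufy":19}
After op 11 (add /r 18): {"a":30,"fws":42,"kfz":34,"m":54,"nvg":89,"r":18,"ufy":19}
After op 12 (add /r 45): {"a":30,"fws":42,"kfz":34,"m":54,"nvg":89,"r":45,"ufy":19}
After op 13 (replace /fws 13): {"a":30,"fws":13,"kfz":34,"m":54,"nvg":89,"r":45,"ufy":19}

Answer: {"a":30,"fws":13,"kfz":34,"m":54,"nvg":89,"r":45,"ufy":19}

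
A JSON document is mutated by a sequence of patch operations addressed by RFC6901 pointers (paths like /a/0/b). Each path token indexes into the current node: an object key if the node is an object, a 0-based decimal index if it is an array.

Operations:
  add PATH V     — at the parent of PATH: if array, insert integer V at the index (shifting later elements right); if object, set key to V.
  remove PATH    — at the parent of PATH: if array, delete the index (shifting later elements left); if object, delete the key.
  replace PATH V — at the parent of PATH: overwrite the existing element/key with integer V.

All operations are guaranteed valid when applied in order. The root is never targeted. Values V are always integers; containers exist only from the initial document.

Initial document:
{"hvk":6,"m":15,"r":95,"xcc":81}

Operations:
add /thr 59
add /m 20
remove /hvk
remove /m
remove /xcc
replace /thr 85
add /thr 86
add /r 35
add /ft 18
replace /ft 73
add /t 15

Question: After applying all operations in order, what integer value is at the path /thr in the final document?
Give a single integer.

Answer: 86

Derivation:
After op 1 (add /thr 59): {"hvk":6,"m":15,"r":95,"thr":59,"xcc":81}
After op 2 (add /m 20): {"hvk":6,"m":20,"r":95,"thr":59,"xcc":81}
After op 3 (remove /hvk): {"m":20,"r":95,"thr":59,"xcc":81}
After op 4 (remove /m): {"r":95,"thr":59,"xcc":81}
After op 5 (remove /xcc): {"r":95,"thr":59}
After op 6 (replace /thr 85): {"r":95,"thr":85}
After op 7 (add /thr 86): {"r":95,"thr":86}
After op 8 (add /r 35): {"r":35,"thr":86}
After op 9 (add /ft 18): {"ft":18,"r":35,"thr":86}
After op 10 (replace /ft 73): {"ft":73,"r":35,"thr":86}
After op 11 (add /t 15): {"ft":73,"r":35,"t":15,"thr":86}
Value at /thr: 86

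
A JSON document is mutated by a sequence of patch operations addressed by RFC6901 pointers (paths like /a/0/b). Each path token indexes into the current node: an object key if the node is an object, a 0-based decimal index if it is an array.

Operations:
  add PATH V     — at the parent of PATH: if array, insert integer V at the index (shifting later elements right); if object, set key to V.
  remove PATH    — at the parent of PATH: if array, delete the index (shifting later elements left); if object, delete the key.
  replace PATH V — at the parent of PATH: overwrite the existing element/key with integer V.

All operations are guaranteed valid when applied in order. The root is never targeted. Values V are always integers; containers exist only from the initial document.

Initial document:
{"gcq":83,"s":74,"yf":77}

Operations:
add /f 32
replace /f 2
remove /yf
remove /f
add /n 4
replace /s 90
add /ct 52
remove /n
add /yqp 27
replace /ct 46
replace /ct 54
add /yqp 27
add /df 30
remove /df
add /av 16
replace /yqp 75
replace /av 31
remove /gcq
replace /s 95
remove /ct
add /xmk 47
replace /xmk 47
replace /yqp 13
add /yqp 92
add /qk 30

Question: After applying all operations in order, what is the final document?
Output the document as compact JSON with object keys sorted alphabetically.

After op 1 (add /f 32): {"f":32,"gcq":83,"s":74,"yf":77}
After op 2 (replace /f 2): {"f":2,"gcq":83,"s":74,"yf":77}
After op 3 (remove /yf): {"f":2,"gcq":83,"s":74}
After op 4 (remove /f): {"gcq":83,"s":74}
After op 5 (add /n 4): {"gcq":83,"n":4,"s":74}
After op 6 (replace /s 90): {"gcq":83,"n":4,"s":90}
After op 7 (add /ct 52): {"ct":52,"gcq":83,"n":4,"s":90}
After op 8 (remove /n): {"ct":52,"gcq":83,"s":90}
After op 9 (add /yqp 27): {"ct":52,"gcq":83,"s":90,"yqp":27}
After op 10 (replace /ct 46): {"ct":46,"gcq":83,"s":90,"yqp":27}
After op 11 (replace /ct 54): {"ct":54,"gcq":83,"s":90,"yqp":27}
After op 12 (add /yqp 27): {"ct":54,"gcq":83,"s":90,"yqp":27}
After op 13 (add /df 30): {"ct":54,"df":30,"gcq":83,"s":90,"yqp":27}
After op 14 (remove /df): {"ct":54,"gcq":83,"s":90,"yqp":27}
After op 15 (add /av 16): {"av":16,"ct":54,"gcq":83,"s":90,"yqp":27}
After op 16 (replace /yqp 75): {"av":16,"ct":54,"gcq":83,"s":90,"yqp":75}
After op 17 (replace /av 31): {"av":31,"ct":54,"gcq":83,"s":90,"yqp":75}
After op 18 (remove /gcq): {"av":31,"ct":54,"s":90,"yqp":75}
After op 19 (replace /s 95): {"av":31,"ct":54,"s":95,"yqp":75}
After op 20 (remove /ct): {"av":31,"s":95,"yqp":75}
After op 21 (add /xmk 47): {"av":31,"s":95,"xmk":47,"yqp":75}
After op 22 (replace /xmk 47): {"av":31,"s":95,"xmk":47,"yqp":75}
After op 23 (replace /yqp 13): {"av":31,"s":95,"xmk":47,"yqp":13}
After op 24 (add /yqp 92): {"av":31,"s":95,"xmk":47,"yqp":92}
After op 25 (add /qk 30): {"av":31,"qk":30,"s":95,"xmk":47,"yqp":92}

Answer: {"av":31,"qk":30,"s":95,"xmk":47,"yqp":92}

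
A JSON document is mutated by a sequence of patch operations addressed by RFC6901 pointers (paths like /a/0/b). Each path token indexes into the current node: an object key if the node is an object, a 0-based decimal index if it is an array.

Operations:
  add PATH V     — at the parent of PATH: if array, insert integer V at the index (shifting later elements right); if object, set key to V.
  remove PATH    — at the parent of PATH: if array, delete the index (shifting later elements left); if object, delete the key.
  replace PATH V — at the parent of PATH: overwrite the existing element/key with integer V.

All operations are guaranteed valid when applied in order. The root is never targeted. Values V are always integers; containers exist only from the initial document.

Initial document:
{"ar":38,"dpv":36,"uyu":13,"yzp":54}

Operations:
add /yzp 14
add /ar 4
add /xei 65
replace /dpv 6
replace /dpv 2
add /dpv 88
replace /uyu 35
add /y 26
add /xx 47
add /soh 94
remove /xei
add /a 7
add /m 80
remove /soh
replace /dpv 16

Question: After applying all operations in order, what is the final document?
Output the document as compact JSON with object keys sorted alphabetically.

Answer: {"a":7,"ar":4,"dpv":16,"m":80,"uyu":35,"xx":47,"y":26,"yzp":14}

Derivation:
After op 1 (add /yzp 14): {"ar":38,"dpv":36,"uyu":13,"yzp":14}
After op 2 (add /ar 4): {"ar":4,"dpv":36,"uyu":13,"yzp":14}
After op 3 (add /xei 65): {"ar":4,"dpv":36,"uyu":13,"xei":65,"yzp":14}
After op 4 (replace /dpv 6): {"ar":4,"dpv":6,"uyu":13,"xei":65,"yzp":14}
After op 5 (replace /dpv 2): {"ar":4,"dpv":2,"uyu":13,"xei":65,"yzp":14}
After op 6 (add /dpv 88): {"ar":4,"dpv":88,"uyu":13,"xei":65,"yzp":14}
After op 7 (replace /uyu 35): {"ar":4,"dpv":88,"uyu":35,"xei":65,"yzp":14}
After op 8 (add /y 26): {"ar":4,"dpv":88,"uyu":35,"xei":65,"y":26,"yzp":14}
After op 9 (add /xx 47): {"ar":4,"dpv":88,"uyu":35,"xei":65,"xx":47,"y":26,"yzp":14}
After op 10 (add /soh 94): {"ar":4,"dpv":88,"soh":94,"uyu":35,"xei":65,"xx":47,"y":26,"yzp":14}
After op 11 (remove /xei): {"ar":4,"dpv":88,"soh":94,"uyu":35,"xx":47,"y":26,"yzp":14}
After op 12 (add /a 7): {"a":7,"ar":4,"dpv":88,"soh":94,"uyu":35,"xx":47,"y":26,"yzp":14}
After op 13 (add /m 80): {"a":7,"ar":4,"dpv":88,"m":80,"soh":94,"uyu":35,"xx":47,"y":26,"yzp":14}
After op 14 (remove /soh): {"a":7,"ar":4,"dpv":88,"m":80,"uyu":35,"xx":47,"y":26,"yzp":14}
After op 15 (replace /dpv 16): {"a":7,"ar":4,"dpv":16,"m":80,"uyu":35,"xx":47,"y":26,"yzp":14}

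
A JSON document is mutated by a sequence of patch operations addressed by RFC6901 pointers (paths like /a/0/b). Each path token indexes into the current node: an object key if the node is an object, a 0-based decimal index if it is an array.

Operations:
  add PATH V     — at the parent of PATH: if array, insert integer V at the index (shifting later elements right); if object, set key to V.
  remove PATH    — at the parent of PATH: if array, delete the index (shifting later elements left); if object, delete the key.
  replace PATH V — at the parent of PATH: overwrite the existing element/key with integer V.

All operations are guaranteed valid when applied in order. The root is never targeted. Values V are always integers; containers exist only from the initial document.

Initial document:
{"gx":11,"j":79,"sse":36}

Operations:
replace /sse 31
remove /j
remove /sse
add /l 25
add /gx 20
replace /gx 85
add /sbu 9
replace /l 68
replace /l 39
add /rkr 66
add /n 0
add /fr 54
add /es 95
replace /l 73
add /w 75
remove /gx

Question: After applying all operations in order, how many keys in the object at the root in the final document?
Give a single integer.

Answer: 7

Derivation:
After op 1 (replace /sse 31): {"gx":11,"j":79,"sse":31}
After op 2 (remove /j): {"gx":11,"sse":31}
After op 3 (remove /sse): {"gx":11}
After op 4 (add /l 25): {"gx":11,"l":25}
After op 5 (add /gx 20): {"gx":20,"l":25}
After op 6 (replace /gx 85): {"gx":85,"l":25}
After op 7 (add /sbu 9): {"gx":85,"l":25,"sbu":9}
After op 8 (replace /l 68): {"gx":85,"l":68,"sbu":9}
After op 9 (replace /l 39): {"gx":85,"l":39,"sbu":9}
After op 10 (add /rkr 66): {"gx":85,"l":39,"rkr":66,"sbu":9}
After op 11 (add /n 0): {"gx":85,"l":39,"n":0,"rkr":66,"sbu":9}
After op 12 (add /fr 54): {"fr":54,"gx":85,"l":39,"n":0,"rkr":66,"sbu":9}
After op 13 (add /es 95): {"es":95,"fr":54,"gx":85,"l":39,"n":0,"rkr":66,"sbu":9}
After op 14 (replace /l 73): {"es":95,"fr":54,"gx":85,"l":73,"n":0,"rkr":66,"sbu":9}
After op 15 (add /w 75): {"es":95,"fr":54,"gx":85,"l":73,"n":0,"rkr":66,"sbu":9,"w":75}
After op 16 (remove /gx): {"es":95,"fr":54,"l":73,"n":0,"rkr":66,"sbu":9,"w":75}
Size at the root: 7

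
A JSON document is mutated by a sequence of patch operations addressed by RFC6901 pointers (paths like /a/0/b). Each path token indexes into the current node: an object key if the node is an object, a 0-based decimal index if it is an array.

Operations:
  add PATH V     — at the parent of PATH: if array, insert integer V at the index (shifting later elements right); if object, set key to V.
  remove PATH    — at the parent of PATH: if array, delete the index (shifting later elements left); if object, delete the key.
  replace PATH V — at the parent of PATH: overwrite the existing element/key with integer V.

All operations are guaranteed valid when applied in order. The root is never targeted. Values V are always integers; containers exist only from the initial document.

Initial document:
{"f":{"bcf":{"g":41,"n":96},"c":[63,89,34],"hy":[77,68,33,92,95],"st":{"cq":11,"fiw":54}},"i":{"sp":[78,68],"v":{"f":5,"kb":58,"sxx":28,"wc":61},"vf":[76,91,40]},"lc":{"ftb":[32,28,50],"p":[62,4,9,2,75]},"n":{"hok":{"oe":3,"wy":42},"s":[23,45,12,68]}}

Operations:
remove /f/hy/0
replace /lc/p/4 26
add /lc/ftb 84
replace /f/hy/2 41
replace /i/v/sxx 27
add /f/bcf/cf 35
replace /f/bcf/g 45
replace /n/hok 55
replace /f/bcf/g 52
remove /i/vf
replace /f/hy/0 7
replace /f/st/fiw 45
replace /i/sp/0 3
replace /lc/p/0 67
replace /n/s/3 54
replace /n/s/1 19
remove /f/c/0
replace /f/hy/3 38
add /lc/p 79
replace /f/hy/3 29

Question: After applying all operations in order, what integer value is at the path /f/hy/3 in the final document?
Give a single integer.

After op 1 (remove /f/hy/0): {"f":{"bcf":{"g":41,"n":96},"c":[63,89,34],"hy":[68,33,92,95],"st":{"cq":11,"fiw":54}},"i":{"sp":[78,68],"v":{"f":5,"kb":58,"sxx":28,"wc":61},"vf":[76,91,40]},"lc":{"ftb":[32,28,50],"p":[62,4,9,2,75]},"n":{"hok":{"oe":3,"wy":42},"s":[23,45,12,68]}}
After op 2 (replace /lc/p/4 26): {"f":{"bcf":{"g":41,"n":96},"c":[63,89,34],"hy":[68,33,92,95],"st":{"cq":11,"fiw":54}},"i":{"sp":[78,68],"v":{"f":5,"kb":58,"sxx":28,"wc":61},"vf":[76,91,40]},"lc":{"ftb":[32,28,50],"p":[62,4,9,2,26]},"n":{"hok":{"oe":3,"wy":42},"s":[23,45,12,68]}}
After op 3 (add /lc/ftb 84): {"f":{"bcf":{"g":41,"n":96},"c":[63,89,34],"hy":[68,33,92,95],"st":{"cq":11,"fiw":54}},"i":{"sp":[78,68],"v":{"f":5,"kb":58,"sxx":28,"wc":61},"vf":[76,91,40]},"lc":{"ftb":84,"p":[62,4,9,2,26]},"n":{"hok":{"oe":3,"wy":42},"s":[23,45,12,68]}}
After op 4 (replace /f/hy/2 41): {"f":{"bcf":{"g":41,"n":96},"c":[63,89,34],"hy":[68,33,41,95],"st":{"cq":11,"fiw":54}},"i":{"sp":[78,68],"v":{"f":5,"kb":58,"sxx":28,"wc":61},"vf":[76,91,40]},"lc":{"ftb":84,"p":[62,4,9,2,26]},"n":{"hok":{"oe":3,"wy":42},"s":[23,45,12,68]}}
After op 5 (replace /i/v/sxx 27): {"f":{"bcf":{"g":41,"n":96},"c":[63,89,34],"hy":[68,33,41,95],"st":{"cq":11,"fiw":54}},"i":{"sp":[78,68],"v":{"f":5,"kb":58,"sxx":27,"wc":61},"vf":[76,91,40]},"lc":{"ftb":84,"p":[62,4,9,2,26]},"n":{"hok":{"oe":3,"wy":42},"s":[23,45,12,68]}}
After op 6 (add /f/bcf/cf 35): {"f":{"bcf":{"cf":35,"g":41,"n":96},"c":[63,89,34],"hy":[68,33,41,95],"st":{"cq":11,"fiw":54}},"i":{"sp":[78,68],"v":{"f":5,"kb":58,"sxx":27,"wc":61},"vf":[76,91,40]},"lc":{"ftb":84,"p":[62,4,9,2,26]},"n":{"hok":{"oe":3,"wy":42},"s":[23,45,12,68]}}
After op 7 (replace /f/bcf/g 45): {"f":{"bcf":{"cf":35,"g":45,"n":96},"c":[63,89,34],"hy":[68,33,41,95],"st":{"cq":11,"fiw":54}},"i":{"sp":[78,68],"v":{"f":5,"kb":58,"sxx":27,"wc":61},"vf":[76,91,40]},"lc":{"ftb":84,"p":[62,4,9,2,26]},"n":{"hok":{"oe":3,"wy":42},"s":[23,45,12,68]}}
After op 8 (replace /n/hok 55): {"f":{"bcf":{"cf":35,"g":45,"n":96},"c":[63,89,34],"hy":[68,33,41,95],"st":{"cq":11,"fiw":54}},"i":{"sp":[78,68],"v":{"f":5,"kb":58,"sxx":27,"wc":61},"vf":[76,91,40]},"lc":{"ftb":84,"p":[62,4,9,2,26]},"n":{"hok":55,"s":[23,45,12,68]}}
After op 9 (replace /f/bcf/g 52): {"f":{"bcf":{"cf":35,"g":52,"n":96},"c":[63,89,34],"hy":[68,33,41,95],"st":{"cq":11,"fiw":54}},"i":{"sp":[78,68],"v":{"f":5,"kb":58,"sxx":27,"wc":61},"vf":[76,91,40]},"lc":{"ftb":84,"p":[62,4,9,2,26]},"n":{"hok":55,"s":[23,45,12,68]}}
After op 10 (remove /i/vf): {"f":{"bcf":{"cf":35,"g":52,"n":96},"c":[63,89,34],"hy":[68,33,41,95],"st":{"cq":11,"fiw":54}},"i":{"sp":[78,68],"v":{"f":5,"kb":58,"sxx":27,"wc":61}},"lc":{"ftb":84,"p":[62,4,9,2,26]},"n":{"hok":55,"s":[23,45,12,68]}}
After op 11 (replace /f/hy/0 7): {"f":{"bcf":{"cf":35,"g":52,"n":96},"c":[63,89,34],"hy":[7,33,41,95],"st":{"cq":11,"fiw":54}},"i":{"sp":[78,68],"v":{"f":5,"kb":58,"sxx":27,"wc":61}},"lc":{"ftb":84,"p":[62,4,9,2,26]},"n":{"hok":55,"s":[23,45,12,68]}}
After op 12 (replace /f/st/fiw 45): {"f":{"bcf":{"cf":35,"g":52,"n":96},"c":[63,89,34],"hy":[7,33,41,95],"st":{"cq":11,"fiw":45}},"i":{"sp":[78,68],"v":{"f":5,"kb":58,"sxx":27,"wc":61}},"lc":{"ftb":84,"p":[62,4,9,2,26]},"n":{"hok":55,"s":[23,45,12,68]}}
After op 13 (replace /i/sp/0 3): {"f":{"bcf":{"cf":35,"g":52,"n":96},"c":[63,89,34],"hy":[7,33,41,95],"st":{"cq":11,"fiw":45}},"i":{"sp":[3,68],"v":{"f":5,"kb":58,"sxx":27,"wc":61}},"lc":{"ftb":84,"p":[62,4,9,2,26]},"n":{"hok":55,"s":[23,45,12,68]}}
After op 14 (replace /lc/p/0 67): {"f":{"bcf":{"cf":35,"g":52,"n":96},"c":[63,89,34],"hy":[7,33,41,95],"st":{"cq":11,"fiw":45}},"i":{"sp":[3,68],"v":{"f":5,"kb":58,"sxx":27,"wc":61}},"lc":{"ftb":84,"p":[67,4,9,2,26]},"n":{"hok":55,"s":[23,45,12,68]}}
After op 15 (replace /n/s/3 54): {"f":{"bcf":{"cf":35,"g":52,"n":96},"c":[63,89,34],"hy":[7,33,41,95],"st":{"cq":11,"fiw":45}},"i":{"sp":[3,68],"v":{"f":5,"kb":58,"sxx":27,"wc":61}},"lc":{"ftb":84,"p":[67,4,9,2,26]},"n":{"hok":55,"s":[23,45,12,54]}}
After op 16 (replace /n/s/1 19): {"f":{"bcf":{"cf":35,"g":52,"n":96},"c":[63,89,34],"hy":[7,33,41,95],"st":{"cq":11,"fiw":45}},"i":{"sp":[3,68],"v":{"f":5,"kb":58,"sxx":27,"wc":61}},"lc":{"ftb":84,"p":[67,4,9,2,26]},"n":{"hok":55,"s":[23,19,12,54]}}
After op 17 (remove /f/c/0): {"f":{"bcf":{"cf":35,"g":52,"n":96},"c":[89,34],"hy":[7,33,41,95],"st":{"cq":11,"fiw":45}},"i":{"sp":[3,68],"v":{"f":5,"kb":58,"sxx":27,"wc":61}},"lc":{"ftb":84,"p":[67,4,9,2,26]},"n":{"hok":55,"s":[23,19,12,54]}}
After op 18 (replace /f/hy/3 38): {"f":{"bcf":{"cf":35,"g":52,"n":96},"c":[89,34],"hy":[7,33,41,38],"st":{"cq":11,"fiw":45}},"i":{"sp":[3,68],"v":{"f":5,"kb":58,"sxx":27,"wc":61}},"lc":{"ftb":84,"p":[67,4,9,2,26]},"n":{"hok":55,"s":[23,19,12,54]}}
After op 19 (add /lc/p 79): {"f":{"bcf":{"cf":35,"g":52,"n":96},"c":[89,34],"hy":[7,33,41,38],"st":{"cq":11,"fiw":45}},"i":{"sp":[3,68],"v":{"f":5,"kb":58,"sxx":27,"wc":61}},"lc":{"ftb":84,"p":79},"n":{"hok":55,"s":[23,19,12,54]}}
After op 20 (replace /f/hy/3 29): {"f":{"bcf":{"cf":35,"g":52,"n":96},"c":[89,34],"hy":[7,33,41,29],"st":{"cq":11,"fiw":45}},"i":{"sp":[3,68],"v":{"f":5,"kb":58,"sxx":27,"wc":61}},"lc":{"ftb":84,"p":79},"n":{"hok":55,"s":[23,19,12,54]}}
Value at /f/hy/3: 29

Answer: 29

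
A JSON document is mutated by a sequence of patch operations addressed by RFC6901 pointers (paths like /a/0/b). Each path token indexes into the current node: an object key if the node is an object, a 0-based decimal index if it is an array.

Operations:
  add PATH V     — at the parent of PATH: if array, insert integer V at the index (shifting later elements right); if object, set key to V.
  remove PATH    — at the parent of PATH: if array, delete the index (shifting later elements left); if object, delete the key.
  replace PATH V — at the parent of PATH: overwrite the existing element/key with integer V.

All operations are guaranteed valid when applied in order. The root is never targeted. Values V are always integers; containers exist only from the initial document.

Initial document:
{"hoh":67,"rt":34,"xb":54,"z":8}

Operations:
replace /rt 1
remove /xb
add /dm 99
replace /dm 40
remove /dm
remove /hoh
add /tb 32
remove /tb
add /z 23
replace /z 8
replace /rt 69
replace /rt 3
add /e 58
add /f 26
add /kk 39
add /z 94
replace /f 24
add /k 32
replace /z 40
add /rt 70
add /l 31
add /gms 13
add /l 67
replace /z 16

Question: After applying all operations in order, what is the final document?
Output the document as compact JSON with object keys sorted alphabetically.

After op 1 (replace /rt 1): {"hoh":67,"rt":1,"xb":54,"z":8}
After op 2 (remove /xb): {"hoh":67,"rt":1,"z":8}
After op 3 (add /dm 99): {"dm":99,"hoh":67,"rt":1,"z":8}
After op 4 (replace /dm 40): {"dm":40,"hoh":67,"rt":1,"z":8}
After op 5 (remove /dm): {"hoh":67,"rt":1,"z":8}
After op 6 (remove /hoh): {"rt":1,"z":8}
After op 7 (add /tb 32): {"rt":1,"tb":32,"z":8}
After op 8 (remove /tb): {"rt":1,"z":8}
After op 9 (add /z 23): {"rt":1,"z":23}
After op 10 (replace /z 8): {"rt":1,"z":8}
After op 11 (replace /rt 69): {"rt":69,"z":8}
After op 12 (replace /rt 3): {"rt":3,"z":8}
After op 13 (add /e 58): {"e":58,"rt":3,"z":8}
After op 14 (add /f 26): {"e":58,"f":26,"rt":3,"z":8}
After op 15 (add /kk 39): {"e":58,"f":26,"kk":39,"rt":3,"z":8}
After op 16 (add /z 94): {"e":58,"f":26,"kk":39,"rt":3,"z":94}
After op 17 (replace /f 24): {"e":58,"f":24,"kk":39,"rt":3,"z":94}
After op 18 (add /k 32): {"e":58,"f":24,"k":32,"kk":39,"rt":3,"z":94}
After op 19 (replace /z 40): {"e":58,"f":24,"k":32,"kk":39,"rt":3,"z":40}
After op 20 (add /rt 70): {"e":58,"f":24,"k":32,"kk":39,"rt":70,"z":40}
After op 21 (add /l 31): {"e":58,"f":24,"k":32,"kk":39,"l":31,"rt":70,"z":40}
After op 22 (add /gms 13): {"e":58,"f":24,"gms":13,"k":32,"kk":39,"l":31,"rt":70,"z":40}
After op 23 (add /l 67): {"e":58,"f":24,"gms":13,"k":32,"kk":39,"l":67,"rt":70,"z":40}
After op 24 (replace /z 16): {"e":58,"f":24,"gms":13,"k":32,"kk":39,"l":67,"rt":70,"z":16}

Answer: {"e":58,"f":24,"gms":13,"k":32,"kk":39,"l":67,"rt":70,"z":16}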